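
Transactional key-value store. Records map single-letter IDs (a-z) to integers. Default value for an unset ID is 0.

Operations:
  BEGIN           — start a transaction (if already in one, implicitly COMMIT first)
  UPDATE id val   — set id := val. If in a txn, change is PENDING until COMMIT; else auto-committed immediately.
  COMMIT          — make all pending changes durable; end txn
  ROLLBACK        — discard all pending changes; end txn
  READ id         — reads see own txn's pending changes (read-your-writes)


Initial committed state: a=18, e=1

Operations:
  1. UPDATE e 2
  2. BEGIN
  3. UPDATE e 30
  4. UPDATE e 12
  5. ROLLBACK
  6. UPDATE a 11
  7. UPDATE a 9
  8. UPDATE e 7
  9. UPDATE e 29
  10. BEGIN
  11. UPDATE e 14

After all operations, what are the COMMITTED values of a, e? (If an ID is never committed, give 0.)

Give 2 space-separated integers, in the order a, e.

Initial committed: {a=18, e=1}
Op 1: UPDATE e=2 (auto-commit; committed e=2)
Op 2: BEGIN: in_txn=True, pending={}
Op 3: UPDATE e=30 (pending; pending now {e=30})
Op 4: UPDATE e=12 (pending; pending now {e=12})
Op 5: ROLLBACK: discarded pending ['e']; in_txn=False
Op 6: UPDATE a=11 (auto-commit; committed a=11)
Op 7: UPDATE a=9 (auto-commit; committed a=9)
Op 8: UPDATE e=7 (auto-commit; committed e=7)
Op 9: UPDATE e=29 (auto-commit; committed e=29)
Op 10: BEGIN: in_txn=True, pending={}
Op 11: UPDATE e=14 (pending; pending now {e=14})
Final committed: {a=9, e=29}

Answer: 9 29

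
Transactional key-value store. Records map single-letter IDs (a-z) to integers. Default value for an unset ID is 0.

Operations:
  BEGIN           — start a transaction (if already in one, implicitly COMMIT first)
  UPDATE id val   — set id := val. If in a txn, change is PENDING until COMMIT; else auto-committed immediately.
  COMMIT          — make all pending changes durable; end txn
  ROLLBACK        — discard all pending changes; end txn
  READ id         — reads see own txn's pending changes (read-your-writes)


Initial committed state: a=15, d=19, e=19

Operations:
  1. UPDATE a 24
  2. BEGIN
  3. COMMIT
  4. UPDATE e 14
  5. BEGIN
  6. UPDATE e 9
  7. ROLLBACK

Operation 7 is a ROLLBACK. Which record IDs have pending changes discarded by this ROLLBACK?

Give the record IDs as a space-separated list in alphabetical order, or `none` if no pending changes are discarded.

Initial committed: {a=15, d=19, e=19}
Op 1: UPDATE a=24 (auto-commit; committed a=24)
Op 2: BEGIN: in_txn=True, pending={}
Op 3: COMMIT: merged [] into committed; committed now {a=24, d=19, e=19}
Op 4: UPDATE e=14 (auto-commit; committed e=14)
Op 5: BEGIN: in_txn=True, pending={}
Op 6: UPDATE e=9 (pending; pending now {e=9})
Op 7: ROLLBACK: discarded pending ['e']; in_txn=False
ROLLBACK at op 7 discards: ['e']

Answer: e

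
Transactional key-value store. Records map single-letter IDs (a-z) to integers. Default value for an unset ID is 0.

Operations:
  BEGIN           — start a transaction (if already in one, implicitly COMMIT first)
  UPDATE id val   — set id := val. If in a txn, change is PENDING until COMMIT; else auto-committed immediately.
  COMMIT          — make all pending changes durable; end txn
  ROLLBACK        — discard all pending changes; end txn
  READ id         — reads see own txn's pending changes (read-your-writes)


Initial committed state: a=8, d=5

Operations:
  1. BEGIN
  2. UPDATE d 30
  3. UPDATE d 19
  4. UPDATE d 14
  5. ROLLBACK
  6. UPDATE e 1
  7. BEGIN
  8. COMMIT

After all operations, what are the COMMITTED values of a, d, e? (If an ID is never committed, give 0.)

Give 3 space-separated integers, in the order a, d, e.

Initial committed: {a=8, d=5}
Op 1: BEGIN: in_txn=True, pending={}
Op 2: UPDATE d=30 (pending; pending now {d=30})
Op 3: UPDATE d=19 (pending; pending now {d=19})
Op 4: UPDATE d=14 (pending; pending now {d=14})
Op 5: ROLLBACK: discarded pending ['d']; in_txn=False
Op 6: UPDATE e=1 (auto-commit; committed e=1)
Op 7: BEGIN: in_txn=True, pending={}
Op 8: COMMIT: merged [] into committed; committed now {a=8, d=5, e=1}
Final committed: {a=8, d=5, e=1}

Answer: 8 5 1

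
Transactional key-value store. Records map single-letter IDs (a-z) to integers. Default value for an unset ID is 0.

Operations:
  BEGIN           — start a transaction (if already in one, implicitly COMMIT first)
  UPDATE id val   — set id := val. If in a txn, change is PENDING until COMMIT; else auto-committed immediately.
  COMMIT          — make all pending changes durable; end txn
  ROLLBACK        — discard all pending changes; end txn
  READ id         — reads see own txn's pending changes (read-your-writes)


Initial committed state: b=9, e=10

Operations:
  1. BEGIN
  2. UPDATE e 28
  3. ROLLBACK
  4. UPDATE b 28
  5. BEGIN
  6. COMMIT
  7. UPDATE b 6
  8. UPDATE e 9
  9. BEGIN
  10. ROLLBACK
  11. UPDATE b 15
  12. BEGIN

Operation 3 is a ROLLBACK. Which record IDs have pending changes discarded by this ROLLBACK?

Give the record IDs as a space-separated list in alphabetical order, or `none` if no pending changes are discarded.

Initial committed: {b=9, e=10}
Op 1: BEGIN: in_txn=True, pending={}
Op 2: UPDATE e=28 (pending; pending now {e=28})
Op 3: ROLLBACK: discarded pending ['e']; in_txn=False
Op 4: UPDATE b=28 (auto-commit; committed b=28)
Op 5: BEGIN: in_txn=True, pending={}
Op 6: COMMIT: merged [] into committed; committed now {b=28, e=10}
Op 7: UPDATE b=6 (auto-commit; committed b=6)
Op 8: UPDATE e=9 (auto-commit; committed e=9)
Op 9: BEGIN: in_txn=True, pending={}
Op 10: ROLLBACK: discarded pending []; in_txn=False
Op 11: UPDATE b=15 (auto-commit; committed b=15)
Op 12: BEGIN: in_txn=True, pending={}
ROLLBACK at op 3 discards: ['e']

Answer: e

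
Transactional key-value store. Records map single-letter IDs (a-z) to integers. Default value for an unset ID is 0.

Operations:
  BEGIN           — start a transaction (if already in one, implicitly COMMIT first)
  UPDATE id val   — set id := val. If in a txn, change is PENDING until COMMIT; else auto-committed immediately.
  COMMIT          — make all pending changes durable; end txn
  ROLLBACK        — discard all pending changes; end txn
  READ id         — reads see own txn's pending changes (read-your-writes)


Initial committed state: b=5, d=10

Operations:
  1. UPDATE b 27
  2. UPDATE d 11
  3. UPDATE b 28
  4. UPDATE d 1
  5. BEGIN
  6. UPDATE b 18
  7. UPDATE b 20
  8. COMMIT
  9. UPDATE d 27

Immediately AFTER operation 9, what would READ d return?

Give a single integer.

Initial committed: {b=5, d=10}
Op 1: UPDATE b=27 (auto-commit; committed b=27)
Op 2: UPDATE d=11 (auto-commit; committed d=11)
Op 3: UPDATE b=28 (auto-commit; committed b=28)
Op 4: UPDATE d=1 (auto-commit; committed d=1)
Op 5: BEGIN: in_txn=True, pending={}
Op 6: UPDATE b=18 (pending; pending now {b=18})
Op 7: UPDATE b=20 (pending; pending now {b=20})
Op 8: COMMIT: merged ['b'] into committed; committed now {b=20, d=1}
Op 9: UPDATE d=27 (auto-commit; committed d=27)
After op 9: visible(d) = 27 (pending={}, committed={b=20, d=27})

Answer: 27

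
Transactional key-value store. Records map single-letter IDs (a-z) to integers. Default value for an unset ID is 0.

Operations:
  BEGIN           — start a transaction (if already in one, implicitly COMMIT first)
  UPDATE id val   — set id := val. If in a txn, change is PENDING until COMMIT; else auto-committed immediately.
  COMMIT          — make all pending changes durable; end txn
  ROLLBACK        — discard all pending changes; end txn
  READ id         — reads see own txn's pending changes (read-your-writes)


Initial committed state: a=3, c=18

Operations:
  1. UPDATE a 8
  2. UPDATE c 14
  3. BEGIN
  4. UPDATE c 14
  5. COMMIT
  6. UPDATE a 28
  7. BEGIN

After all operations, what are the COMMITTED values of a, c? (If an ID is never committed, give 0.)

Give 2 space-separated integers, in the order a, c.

Initial committed: {a=3, c=18}
Op 1: UPDATE a=8 (auto-commit; committed a=8)
Op 2: UPDATE c=14 (auto-commit; committed c=14)
Op 3: BEGIN: in_txn=True, pending={}
Op 4: UPDATE c=14 (pending; pending now {c=14})
Op 5: COMMIT: merged ['c'] into committed; committed now {a=8, c=14}
Op 6: UPDATE a=28 (auto-commit; committed a=28)
Op 7: BEGIN: in_txn=True, pending={}
Final committed: {a=28, c=14}

Answer: 28 14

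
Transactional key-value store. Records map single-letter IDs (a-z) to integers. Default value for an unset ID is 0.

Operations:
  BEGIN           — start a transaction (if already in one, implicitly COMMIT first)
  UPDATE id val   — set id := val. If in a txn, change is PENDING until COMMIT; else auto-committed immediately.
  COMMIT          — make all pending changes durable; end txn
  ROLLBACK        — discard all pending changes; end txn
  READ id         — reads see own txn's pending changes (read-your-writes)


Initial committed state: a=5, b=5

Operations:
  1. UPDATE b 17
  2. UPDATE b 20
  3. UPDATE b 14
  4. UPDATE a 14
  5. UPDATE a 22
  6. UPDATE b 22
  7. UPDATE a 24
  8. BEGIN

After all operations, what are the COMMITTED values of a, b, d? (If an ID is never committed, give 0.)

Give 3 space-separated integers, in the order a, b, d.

Initial committed: {a=5, b=5}
Op 1: UPDATE b=17 (auto-commit; committed b=17)
Op 2: UPDATE b=20 (auto-commit; committed b=20)
Op 3: UPDATE b=14 (auto-commit; committed b=14)
Op 4: UPDATE a=14 (auto-commit; committed a=14)
Op 5: UPDATE a=22 (auto-commit; committed a=22)
Op 6: UPDATE b=22 (auto-commit; committed b=22)
Op 7: UPDATE a=24 (auto-commit; committed a=24)
Op 8: BEGIN: in_txn=True, pending={}
Final committed: {a=24, b=22}

Answer: 24 22 0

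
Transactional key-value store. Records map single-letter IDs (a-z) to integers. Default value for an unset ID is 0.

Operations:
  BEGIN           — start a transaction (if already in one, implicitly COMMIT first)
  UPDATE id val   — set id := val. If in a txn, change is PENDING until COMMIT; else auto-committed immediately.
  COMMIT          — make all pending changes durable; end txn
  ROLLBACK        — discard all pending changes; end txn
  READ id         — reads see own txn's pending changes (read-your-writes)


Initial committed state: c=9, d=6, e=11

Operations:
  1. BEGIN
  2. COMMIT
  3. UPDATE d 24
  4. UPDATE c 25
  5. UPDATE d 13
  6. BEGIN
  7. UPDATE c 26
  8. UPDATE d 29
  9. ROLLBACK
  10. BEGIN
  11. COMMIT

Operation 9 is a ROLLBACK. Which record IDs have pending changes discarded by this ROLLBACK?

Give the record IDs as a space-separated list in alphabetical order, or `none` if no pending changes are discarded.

Initial committed: {c=9, d=6, e=11}
Op 1: BEGIN: in_txn=True, pending={}
Op 2: COMMIT: merged [] into committed; committed now {c=9, d=6, e=11}
Op 3: UPDATE d=24 (auto-commit; committed d=24)
Op 4: UPDATE c=25 (auto-commit; committed c=25)
Op 5: UPDATE d=13 (auto-commit; committed d=13)
Op 6: BEGIN: in_txn=True, pending={}
Op 7: UPDATE c=26 (pending; pending now {c=26})
Op 8: UPDATE d=29 (pending; pending now {c=26, d=29})
Op 9: ROLLBACK: discarded pending ['c', 'd']; in_txn=False
Op 10: BEGIN: in_txn=True, pending={}
Op 11: COMMIT: merged [] into committed; committed now {c=25, d=13, e=11}
ROLLBACK at op 9 discards: ['c', 'd']

Answer: c d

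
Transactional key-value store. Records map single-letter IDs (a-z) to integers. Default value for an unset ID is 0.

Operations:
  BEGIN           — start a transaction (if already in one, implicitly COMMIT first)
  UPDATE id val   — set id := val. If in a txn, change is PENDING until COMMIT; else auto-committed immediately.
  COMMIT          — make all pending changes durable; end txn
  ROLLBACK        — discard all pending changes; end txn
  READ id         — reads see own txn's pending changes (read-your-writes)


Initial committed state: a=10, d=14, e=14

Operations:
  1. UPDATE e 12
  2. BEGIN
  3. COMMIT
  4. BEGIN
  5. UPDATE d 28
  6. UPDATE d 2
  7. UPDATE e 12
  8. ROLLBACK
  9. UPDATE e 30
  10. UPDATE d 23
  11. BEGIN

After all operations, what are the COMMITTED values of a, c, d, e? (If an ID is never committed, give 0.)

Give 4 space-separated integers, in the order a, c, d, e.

Answer: 10 0 23 30

Derivation:
Initial committed: {a=10, d=14, e=14}
Op 1: UPDATE e=12 (auto-commit; committed e=12)
Op 2: BEGIN: in_txn=True, pending={}
Op 3: COMMIT: merged [] into committed; committed now {a=10, d=14, e=12}
Op 4: BEGIN: in_txn=True, pending={}
Op 5: UPDATE d=28 (pending; pending now {d=28})
Op 6: UPDATE d=2 (pending; pending now {d=2})
Op 7: UPDATE e=12 (pending; pending now {d=2, e=12})
Op 8: ROLLBACK: discarded pending ['d', 'e']; in_txn=False
Op 9: UPDATE e=30 (auto-commit; committed e=30)
Op 10: UPDATE d=23 (auto-commit; committed d=23)
Op 11: BEGIN: in_txn=True, pending={}
Final committed: {a=10, d=23, e=30}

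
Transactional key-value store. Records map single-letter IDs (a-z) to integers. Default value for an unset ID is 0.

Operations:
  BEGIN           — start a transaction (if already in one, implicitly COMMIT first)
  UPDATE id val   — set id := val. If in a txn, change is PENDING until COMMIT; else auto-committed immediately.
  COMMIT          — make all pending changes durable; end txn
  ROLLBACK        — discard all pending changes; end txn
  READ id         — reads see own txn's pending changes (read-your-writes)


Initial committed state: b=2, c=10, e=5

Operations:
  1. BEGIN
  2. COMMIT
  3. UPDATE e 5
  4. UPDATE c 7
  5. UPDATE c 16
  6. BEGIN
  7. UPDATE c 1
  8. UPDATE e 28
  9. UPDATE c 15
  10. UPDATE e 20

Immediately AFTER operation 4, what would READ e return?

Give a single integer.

Initial committed: {b=2, c=10, e=5}
Op 1: BEGIN: in_txn=True, pending={}
Op 2: COMMIT: merged [] into committed; committed now {b=2, c=10, e=5}
Op 3: UPDATE e=5 (auto-commit; committed e=5)
Op 4: UPDATE c=7 (auto-commit; committed c=7)
After op 4: visible(e) = 5 (pending={}, committed={b=2, c=7, e=5})

Answer: 5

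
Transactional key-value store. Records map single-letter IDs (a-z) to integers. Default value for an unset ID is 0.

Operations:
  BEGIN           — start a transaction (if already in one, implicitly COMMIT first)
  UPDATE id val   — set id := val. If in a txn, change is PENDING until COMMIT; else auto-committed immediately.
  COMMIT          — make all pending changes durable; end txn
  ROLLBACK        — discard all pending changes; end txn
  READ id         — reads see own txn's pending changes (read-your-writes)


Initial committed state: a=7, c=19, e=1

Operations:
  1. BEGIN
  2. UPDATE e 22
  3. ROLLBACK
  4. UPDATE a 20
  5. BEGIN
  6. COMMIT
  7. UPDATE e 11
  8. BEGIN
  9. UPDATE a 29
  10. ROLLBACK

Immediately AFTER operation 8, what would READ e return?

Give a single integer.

Answer: 11

Derivation:
Initial committed: {a=7, c=19, e=1}
Op 1: BEGIN: in_txn=True, pending={}
Op 2: UPDATE e=22 (pending; pending now {e=22})
Op 3: ROLLBACK: discarded pending ['e']; in_txn=False
Op 4: UPDATE a=20 (auto-commit; committed a=20)
Op 5: BEGIN: in_txn=True, pending={}
Op 6: COMMIT: merged [] into committed; committed now {a=20, c=19, e=1}
Op 7: UPDATE e=11 (auto-commit; committed e=11)
Op 8: BEGIN: in_txn=True, pending={}
After op 8: visible(e) = 11 (pending={}, committed={a=20, c=19, e=11})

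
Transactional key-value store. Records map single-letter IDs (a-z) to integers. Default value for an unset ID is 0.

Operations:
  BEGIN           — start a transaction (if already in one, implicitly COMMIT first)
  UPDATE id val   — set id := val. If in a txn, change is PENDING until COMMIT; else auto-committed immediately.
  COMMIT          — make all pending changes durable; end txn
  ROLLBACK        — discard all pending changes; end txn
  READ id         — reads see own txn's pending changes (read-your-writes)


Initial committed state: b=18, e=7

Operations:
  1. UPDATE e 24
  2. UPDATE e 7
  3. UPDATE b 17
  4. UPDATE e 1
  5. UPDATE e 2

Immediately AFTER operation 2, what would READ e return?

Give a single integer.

Initial committed: {b=18, e=7}
Op 1: UPDATE e=24 (auto-commit; committed e=24)
Op 2: UPDATE e=7 (auto-commit; committed e=7)
After op 2: visible(e) = 7 (pending={}, committed={b=18, e=7})

Answer: 7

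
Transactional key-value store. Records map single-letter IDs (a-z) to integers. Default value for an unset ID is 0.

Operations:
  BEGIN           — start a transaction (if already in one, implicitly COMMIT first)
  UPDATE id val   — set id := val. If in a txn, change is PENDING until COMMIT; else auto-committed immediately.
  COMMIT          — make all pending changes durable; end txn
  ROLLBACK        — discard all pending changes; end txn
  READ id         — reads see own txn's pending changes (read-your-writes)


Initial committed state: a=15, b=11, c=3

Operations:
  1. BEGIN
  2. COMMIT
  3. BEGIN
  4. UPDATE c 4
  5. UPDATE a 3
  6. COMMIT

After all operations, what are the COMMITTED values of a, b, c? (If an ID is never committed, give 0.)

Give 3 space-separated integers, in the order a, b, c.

Answer: 3 11 4

Derivation:
Initial committed: {a=15, b=11, c=3}
Op 1: BEGIN: in_txn=True, pending={}
Op 2: COMMIT: merged [] into committed; committed now {a=15, b=11, c=3}
Op 3: BEGIN: in_txn=True, pending={}
Op 4: UPDATE c=4 (pending; pending now {c=4})
Op 5: UPDATE a=3 (pending; pending now {a=3, c=4})
Op 6: COMMIT: merged ['a', 'c'] into committed; committed now {a=3, b=11, c=4}
Final committed: {a=3, b=11, c=4}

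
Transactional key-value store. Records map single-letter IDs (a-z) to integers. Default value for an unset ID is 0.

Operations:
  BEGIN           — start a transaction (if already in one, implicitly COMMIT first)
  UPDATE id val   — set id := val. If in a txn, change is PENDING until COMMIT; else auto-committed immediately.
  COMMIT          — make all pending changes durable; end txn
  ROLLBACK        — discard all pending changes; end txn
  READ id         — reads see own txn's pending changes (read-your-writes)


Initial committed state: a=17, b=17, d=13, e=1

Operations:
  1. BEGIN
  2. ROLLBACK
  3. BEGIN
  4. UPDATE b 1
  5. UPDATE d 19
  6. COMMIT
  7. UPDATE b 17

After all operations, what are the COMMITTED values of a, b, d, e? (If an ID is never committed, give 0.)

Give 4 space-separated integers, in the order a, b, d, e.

Answer: 17 17 19 1

Derivation:
Initial committed: {a=17, b=17, d=13, e=1}
Op 1: BEGIN: in_txn=True, pending={}
Op 2: ROLLBACK: discarded pending []; in_txn=False
Op 3: BEGIN: in_txn=True, pending={}
Op 4: UPDATE b=1 (pending; pending now {b=1})
Op 5: UPDATE d=19 (pending; pending now {b=1, d=19})
Op 6: COMMIT: merged ['b', 'd'] into committed; committed now {a=17, b=1, d=19, e=1}
Op 7: UPDATE b=17 (auto-commit; committed b=17)
Final committed: {a=17, b=17, d=19, e=1}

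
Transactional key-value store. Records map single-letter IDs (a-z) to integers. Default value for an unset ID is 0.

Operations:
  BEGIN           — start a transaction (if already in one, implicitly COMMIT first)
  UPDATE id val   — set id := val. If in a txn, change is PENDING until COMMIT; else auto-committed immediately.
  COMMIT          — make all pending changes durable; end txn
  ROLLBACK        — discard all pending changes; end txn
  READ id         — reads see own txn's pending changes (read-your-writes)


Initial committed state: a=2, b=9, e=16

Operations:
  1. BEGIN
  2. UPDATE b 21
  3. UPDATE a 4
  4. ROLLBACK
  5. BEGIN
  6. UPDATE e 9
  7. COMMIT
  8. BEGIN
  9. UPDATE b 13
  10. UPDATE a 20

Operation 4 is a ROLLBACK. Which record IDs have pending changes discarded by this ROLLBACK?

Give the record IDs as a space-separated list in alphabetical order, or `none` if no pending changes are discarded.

Answer: a b

Derivation:
Initial committed: {a=2, b=9, e=16}
Op 1: BEGIN: in_txn=True, pending={}
Op 2: UPDATE b=21 (pending; pending now {b=21})
Op 3: UPDATE a=4 (pending; pending now {a=4, b=21})
Op 4: ROLLBACK: discarded pending ['a', 'b']; in_txn=False
Op 5: BEGIN: in_txn=True, pending={}
Op 6: UPDATE e=9 (pending; pending now {e=9})
Op 7: COMMIT: merged ['e'] into committed; committed now {a=2, b=9, e=9}
Op 8: BEGIN: in_txn=True, pending={}
Op 9: UPDATE b=13 (pending; pending now {b=13})
Op 10: UPDATE a=20 (pending; pending now {a=20, b=13})
ROLLBACK at op 4 discards: ['a', 'b']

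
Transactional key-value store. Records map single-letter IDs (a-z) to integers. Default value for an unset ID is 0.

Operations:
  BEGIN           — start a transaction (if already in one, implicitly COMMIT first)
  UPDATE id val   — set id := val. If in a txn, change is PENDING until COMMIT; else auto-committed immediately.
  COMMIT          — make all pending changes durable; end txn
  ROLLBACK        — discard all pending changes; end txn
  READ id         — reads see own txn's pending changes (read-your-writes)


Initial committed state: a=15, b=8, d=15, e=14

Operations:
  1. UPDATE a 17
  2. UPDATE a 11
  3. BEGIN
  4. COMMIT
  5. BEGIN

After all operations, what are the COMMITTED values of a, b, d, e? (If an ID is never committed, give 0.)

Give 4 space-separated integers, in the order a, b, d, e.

Answer: 11 8 15 14

Derivation:
Initial committed: {a=15, b=8, d=15, e=14}
Op 1: UPDATE a=17 (auto-commit; committed a=17)
Op 2: UPDATE a=11 (auto-commit; committed a=11)
Op 3: BEGIN: in_txn=True, pending={}
Op 4: COMMIT: merged [] into committed; committed now {a=11, b=8, d=15, e=14}
Op 5: BEGIN: in_txn=True, pending={}
Final committed: {a=11, b=8, d=15, e=14}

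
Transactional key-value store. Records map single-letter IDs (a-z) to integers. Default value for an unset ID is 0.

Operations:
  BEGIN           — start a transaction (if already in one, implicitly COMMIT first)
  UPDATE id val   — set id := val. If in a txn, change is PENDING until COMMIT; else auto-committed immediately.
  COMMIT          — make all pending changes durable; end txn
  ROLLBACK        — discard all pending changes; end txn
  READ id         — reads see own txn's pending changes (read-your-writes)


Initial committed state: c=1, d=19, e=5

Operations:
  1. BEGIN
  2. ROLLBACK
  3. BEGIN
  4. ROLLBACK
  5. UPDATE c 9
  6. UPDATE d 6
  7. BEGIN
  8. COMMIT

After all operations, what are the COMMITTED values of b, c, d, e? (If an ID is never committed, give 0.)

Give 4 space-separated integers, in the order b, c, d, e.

Initial committed: {c=1, d=19, e=5}
Op 1: BEGIN: in_txn=True, pending={}
Op 2: ROLLBACK: discarded pending []; in_txn=False
Op 3: BEGIN: in_txn=True, pending={}
Op 4: ROLLBACK: discarded pending []; in_txn=False
Op 5: UPDATE c=9 (auto-commit; committed c=9)
Op 6: UPDATE d=6 (auto-commit; committed d=6)
Op 7: BEGIN: in_txn=True, pending={}
Op 8: COMMIT: merged [] into committed; committed now {c=9, d=6, e=5}
Final committed: {c=9, d=6, e=5}

Answer: 0 9 6 5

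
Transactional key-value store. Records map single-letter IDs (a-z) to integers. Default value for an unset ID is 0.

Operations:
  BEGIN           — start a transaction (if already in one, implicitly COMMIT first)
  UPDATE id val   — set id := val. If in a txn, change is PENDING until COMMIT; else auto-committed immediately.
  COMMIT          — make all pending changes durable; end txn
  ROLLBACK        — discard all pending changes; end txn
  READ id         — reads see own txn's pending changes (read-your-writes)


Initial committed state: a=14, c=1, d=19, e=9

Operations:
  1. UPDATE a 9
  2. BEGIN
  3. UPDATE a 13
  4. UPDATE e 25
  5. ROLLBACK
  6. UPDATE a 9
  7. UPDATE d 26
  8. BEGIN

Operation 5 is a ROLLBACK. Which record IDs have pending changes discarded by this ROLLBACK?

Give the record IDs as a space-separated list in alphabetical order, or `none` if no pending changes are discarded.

Answer: a e

Derivation:
Initial committed: {a=14, c=1, d=19, e=9}
Op 1: UPDATE a=9 (auto-commit; committed a=9)
Op 2: BEGIN: in_txn=True, pending={}
Op 3: UPDATE a=13 (pending; pending now {a=13})
Op 4: UPDATE e=25 (pending; pending now {a=13, e=25})
Op 5: ROLLBACK: discarded pending ['a', 'e']; in_txn=False
Op 6: UPDATE a=9 (auto-commit; committed a=9)
Op 7: UPDATE d=26 (auto-commit; committed d=26)
Op 8: BEGIN: in_txn=True, pending={}
ROLLBACK at op 5 discards: ['a', 'e']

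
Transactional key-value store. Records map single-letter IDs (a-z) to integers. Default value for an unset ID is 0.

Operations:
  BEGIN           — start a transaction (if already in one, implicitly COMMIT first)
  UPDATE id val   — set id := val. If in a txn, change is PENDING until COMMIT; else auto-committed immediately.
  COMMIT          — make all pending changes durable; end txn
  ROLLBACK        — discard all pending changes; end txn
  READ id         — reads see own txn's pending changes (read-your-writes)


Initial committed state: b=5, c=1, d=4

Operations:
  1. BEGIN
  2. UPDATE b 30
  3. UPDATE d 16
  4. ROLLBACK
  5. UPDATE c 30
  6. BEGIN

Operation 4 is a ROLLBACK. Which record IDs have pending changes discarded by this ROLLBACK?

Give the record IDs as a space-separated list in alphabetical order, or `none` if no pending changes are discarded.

Initial committed: {b=5, c=1, d=4}
Op 1: BEGIN: in_txn=True, pending={}
Op 2: UPDATE b=30 (pending; pending now {b=30})
Op 3: UPDATE d=16 (pending; pending now {b=30, d=16})
Op 4: ROLLBACK: discarded pending ['b', 'd']; in_txn=False
Op 5: UPDATE c=30 (auto-commit; committed c=30)
Op 6: BEGIN: in_txn=True, pending={}
ROLLBACK at op 4 discards: ['b', 'd']

Answer: b d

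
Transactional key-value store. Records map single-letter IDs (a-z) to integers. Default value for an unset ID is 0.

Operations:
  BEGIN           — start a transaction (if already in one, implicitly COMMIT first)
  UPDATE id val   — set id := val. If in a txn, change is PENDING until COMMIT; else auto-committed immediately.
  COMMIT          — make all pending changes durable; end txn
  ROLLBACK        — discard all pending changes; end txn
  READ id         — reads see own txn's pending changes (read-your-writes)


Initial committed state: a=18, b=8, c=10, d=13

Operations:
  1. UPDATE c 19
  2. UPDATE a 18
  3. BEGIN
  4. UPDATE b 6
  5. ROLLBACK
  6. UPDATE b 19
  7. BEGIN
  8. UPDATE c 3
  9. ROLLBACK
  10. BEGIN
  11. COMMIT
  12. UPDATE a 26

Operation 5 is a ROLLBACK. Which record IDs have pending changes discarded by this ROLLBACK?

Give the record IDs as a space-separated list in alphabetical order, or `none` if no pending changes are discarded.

Initial committed: {a=18, b=8, c=10, d=13}
Op 1: UPDATE c=19 (auto-commit; committed c=19)
Op 2: UPDATE a=18 (auto-commit; committed a=18)
Op 3: BEGIN: in_txn=True, pending={}
Op 4: UPDATE b=6 (pending; pending now {b=6})
Op 5: ROLLBACK: discarded pending ['b']; in_txn=False
Op 6: UPDATE b=19 (auto-commit; committed b=19)
Op 7: BEGIN: in_txn=True, pending={}
Op 8: UPDATE c=3 (pending; pending now {c=3})
Op 9: ROLLBACK: discarded pending ['c']; in_txn=False
Op 10: BEGIN: in_txn=True, pending={}
Op 11: COMMIT: merged [] into committed; committed now {a=18, b=19, c=19, d=13}
Op 12: UPDATE a=26 (auto-commit; committed a=26)
ROLLBACK at op 5 discards: ['b']

Answer: b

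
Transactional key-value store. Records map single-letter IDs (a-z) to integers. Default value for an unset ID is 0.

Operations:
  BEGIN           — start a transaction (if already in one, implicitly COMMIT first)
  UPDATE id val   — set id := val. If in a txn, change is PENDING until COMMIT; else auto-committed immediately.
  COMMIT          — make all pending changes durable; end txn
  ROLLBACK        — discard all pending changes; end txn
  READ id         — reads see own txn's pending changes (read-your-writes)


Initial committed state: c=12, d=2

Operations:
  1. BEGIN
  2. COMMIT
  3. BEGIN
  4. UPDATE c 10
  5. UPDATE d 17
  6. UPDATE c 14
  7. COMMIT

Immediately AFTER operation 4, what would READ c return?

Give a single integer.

Initial committed: {c=12, d=2}
Op 1: BEGIN: in_txn=True, pending={}
Op 2: COMMIT: merged [] into committed; committed now {c=12, d=2}
Op 3: BEGIN: in_txn=True, pending={}
Op 4: UPDATE c=10 (pending; pending now {c=10})
After op 4: visible(c) = 10 (pending={c=10}, committed={c=12, d=2})

Answer: 10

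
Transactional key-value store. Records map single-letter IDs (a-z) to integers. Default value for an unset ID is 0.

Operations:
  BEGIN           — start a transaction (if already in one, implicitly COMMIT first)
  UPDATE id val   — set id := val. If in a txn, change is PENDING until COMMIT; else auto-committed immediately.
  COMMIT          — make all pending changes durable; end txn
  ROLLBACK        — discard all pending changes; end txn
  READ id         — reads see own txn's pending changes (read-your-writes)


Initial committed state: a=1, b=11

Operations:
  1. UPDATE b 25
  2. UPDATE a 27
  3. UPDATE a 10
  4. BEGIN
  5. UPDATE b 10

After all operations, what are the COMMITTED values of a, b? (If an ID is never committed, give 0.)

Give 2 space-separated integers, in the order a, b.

Answer: 10 25

Derivation:
Initial committed: {a=1, b=11}
Op 1: UPDATE b=25 (auto-commit; committed b=25)
Op 2: UPDATE a=27 (auto-commit; committed a=27)
Op 3: UPDATE a=10 (auto-commit; committed a=10)
Op 4: BEGIN: in_txn=True, pending={}
Op 5: UPDATE b=10 (pending; pending now {b=10})
Final committed: {a=10, b=25}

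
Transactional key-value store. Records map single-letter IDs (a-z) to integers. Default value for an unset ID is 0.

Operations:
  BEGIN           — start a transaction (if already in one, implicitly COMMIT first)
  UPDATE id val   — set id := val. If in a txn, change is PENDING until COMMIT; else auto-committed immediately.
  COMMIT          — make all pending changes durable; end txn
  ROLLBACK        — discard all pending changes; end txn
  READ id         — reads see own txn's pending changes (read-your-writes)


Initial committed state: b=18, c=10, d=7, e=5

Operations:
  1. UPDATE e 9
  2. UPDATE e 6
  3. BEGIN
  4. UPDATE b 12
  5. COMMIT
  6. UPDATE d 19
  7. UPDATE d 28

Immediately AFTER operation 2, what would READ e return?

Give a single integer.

Answer: 6

Derivation:
Initial committed: {b=18, c=10, d=7, e=5}
Op 1: UPDATE e=9 (auto-commit; committed e=9)
Op 2: UPDATE e=6 (auto-commit; committed e=6)
After op 2: visible(e) = 6 (pending={}, committed={b=18, c=10, d=7, e=6})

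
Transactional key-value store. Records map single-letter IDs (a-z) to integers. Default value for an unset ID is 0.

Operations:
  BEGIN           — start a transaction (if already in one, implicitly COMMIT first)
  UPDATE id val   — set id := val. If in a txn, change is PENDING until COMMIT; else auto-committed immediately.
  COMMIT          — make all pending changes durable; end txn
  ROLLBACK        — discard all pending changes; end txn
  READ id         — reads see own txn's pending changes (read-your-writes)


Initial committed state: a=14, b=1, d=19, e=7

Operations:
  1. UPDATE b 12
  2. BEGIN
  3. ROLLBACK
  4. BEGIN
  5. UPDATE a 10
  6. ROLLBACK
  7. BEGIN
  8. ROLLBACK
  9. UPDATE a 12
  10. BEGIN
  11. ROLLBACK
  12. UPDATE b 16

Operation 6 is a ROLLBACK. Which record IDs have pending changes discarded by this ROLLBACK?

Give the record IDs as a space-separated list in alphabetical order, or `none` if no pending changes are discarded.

Answer: a

Derivation:
Initial committed: {a=14, b=1, d=19, e=7}
Op 1: UPDATE b=12 (auto-commit; committed b=12)
Op 2: BEGIN: in_txn=True, pending={}
Op 3: ROLLBACK: discarded pending []; in_txn=False
Op 4: BEGIN: in_txn=True, pending={}
Op 5: UPDATE a=10 (pending; pending now {a=10})
Op 6: ROLLBACK: discarded pending ['a']; in_txn=False
Op 7: BEGIN: in_txn=True, pending={}
Op 8: ROLLBACK: discarded pending []; in_txn=False
Op 9: UPDATE a=12 (auto-commit; committed a=12)
Op 10: BEGIN: in_txn=True, pending={}
Op 11: ROLLBACK: discarded pending []; in_txn=False
Op 12: UPDATE b=16 (auto-commit; committed b=16)
ROLLBACK at op 6 discards: ['a']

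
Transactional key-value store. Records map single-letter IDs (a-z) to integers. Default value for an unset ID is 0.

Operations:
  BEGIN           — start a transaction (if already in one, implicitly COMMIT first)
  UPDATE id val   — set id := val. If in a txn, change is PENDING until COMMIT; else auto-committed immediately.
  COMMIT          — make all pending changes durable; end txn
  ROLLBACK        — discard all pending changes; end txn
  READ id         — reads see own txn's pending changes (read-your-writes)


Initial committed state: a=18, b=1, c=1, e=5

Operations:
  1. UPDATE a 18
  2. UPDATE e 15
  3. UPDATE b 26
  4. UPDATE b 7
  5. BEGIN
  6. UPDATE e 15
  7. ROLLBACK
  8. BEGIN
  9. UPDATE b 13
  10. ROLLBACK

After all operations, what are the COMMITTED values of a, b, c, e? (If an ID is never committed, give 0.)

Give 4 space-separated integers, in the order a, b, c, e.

Initial committed: {a=18, b=1, c=1, e=5}
Op 1: UPDATE a=18 (auto-commit; committed a=18)
Op 2: UPDATE e=15 (auto-commit; committed e=15)
Op 3: UPDATE b=26 (auto-commit; committed b=26)
Op 4: UPDATE b=7 (auto-commit; committed b=7)
Op 5: BEGIN: in_txn=True, pending={}
Op 6: UPDATE e=15 (pending; pending now {e=15})
Op 7: ROLLBACK: discarded pending ['e']; in_txn=False
Op 8: BEGIN: in_txn=True, pending={}
Op 9: UPDATE b=13 (pending; pending now {b=13})
Op 10: ROLLBACK: discarded pending ['b']; in_txn=False
Final committed: {a=18, b=7, c=1, e=15}

Answer: 18 7 1 15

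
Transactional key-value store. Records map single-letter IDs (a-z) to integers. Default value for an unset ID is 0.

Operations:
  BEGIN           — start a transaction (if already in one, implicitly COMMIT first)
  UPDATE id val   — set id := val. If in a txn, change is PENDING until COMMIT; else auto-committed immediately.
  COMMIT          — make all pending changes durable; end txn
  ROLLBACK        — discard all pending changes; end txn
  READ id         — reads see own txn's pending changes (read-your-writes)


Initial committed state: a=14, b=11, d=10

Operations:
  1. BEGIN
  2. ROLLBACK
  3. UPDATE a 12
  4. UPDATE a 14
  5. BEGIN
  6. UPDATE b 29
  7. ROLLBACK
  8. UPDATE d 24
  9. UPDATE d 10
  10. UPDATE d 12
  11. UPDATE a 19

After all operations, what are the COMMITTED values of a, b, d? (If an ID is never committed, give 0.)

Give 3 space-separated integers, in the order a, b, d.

Initial committed: {a=14, b=11, d=10}
Op 1: BEGIN: in_txn=True, pending={}
Op 2: ROLLBACK: discarded pending []; in_txn=False
Op 3: UPDATE a=12 (auto-commit; committed a=12)
Op 4: UPDATE a=14 (auto-commit; committed a=14)
Op 5: BEGIN: in_txn=True, pending={}
Op 6: UPDATE b=29 (pending; pending now {b=29})
Op 7: ROLLBACK: discarded pending ['b']; in_txn=False
Op 8: UPDATE d=24 (auto-commit; committed d=24)
Op 9: UPDATE d=10 (auto-commit; committed d=10)
Op 10: UPDATE d=12 (auto-commit; committed d=12)
Op 11: UPDATE a=19 (auto-commit; committed a=19)
Final committed: {a=19, b=11, d=12}

Answer: 19 11 12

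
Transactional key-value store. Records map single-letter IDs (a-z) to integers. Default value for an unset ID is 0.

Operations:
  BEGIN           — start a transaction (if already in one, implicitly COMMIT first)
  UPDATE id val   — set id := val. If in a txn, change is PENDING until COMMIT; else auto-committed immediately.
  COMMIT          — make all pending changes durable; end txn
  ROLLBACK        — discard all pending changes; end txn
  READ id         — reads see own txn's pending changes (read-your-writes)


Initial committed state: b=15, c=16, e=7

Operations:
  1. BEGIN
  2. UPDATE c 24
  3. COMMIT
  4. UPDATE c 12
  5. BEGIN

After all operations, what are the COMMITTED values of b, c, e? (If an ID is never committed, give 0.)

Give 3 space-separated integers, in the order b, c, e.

Initial committed: {b=15, c=16, e=7}
Op 1: BEGIN: in_txn=True, pending={}
Op 2: UPDATE c=24 (pending; pending now {c=24})
Op 3: COMMIT: merged ['c'] into committed; committed now {b=15, c=24, e=7}
Op 4: UPDATE c=12 (auto-commit; committed c=12)
Op 5: BEGIN: in_txn=True, pending={}
Final committed: {b=15, c=12, e=7}

Answer: 15 12 7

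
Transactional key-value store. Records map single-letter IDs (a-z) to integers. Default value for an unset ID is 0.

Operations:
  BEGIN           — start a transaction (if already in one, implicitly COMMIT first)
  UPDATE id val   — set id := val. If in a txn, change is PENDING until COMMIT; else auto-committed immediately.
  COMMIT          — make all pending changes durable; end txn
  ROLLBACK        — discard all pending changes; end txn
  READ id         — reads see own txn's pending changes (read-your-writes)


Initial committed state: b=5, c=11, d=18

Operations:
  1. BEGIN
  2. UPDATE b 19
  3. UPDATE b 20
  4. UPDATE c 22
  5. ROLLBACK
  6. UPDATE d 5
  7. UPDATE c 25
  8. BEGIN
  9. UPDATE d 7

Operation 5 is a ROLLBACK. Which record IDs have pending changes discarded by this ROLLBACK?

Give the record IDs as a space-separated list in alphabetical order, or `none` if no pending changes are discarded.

Initial committed: {b=5, c=11, d=18}
Op 1: BEGIN: in_txn=True, pending={}
Op 2: UPDATE b=19 (pending; pending now {b=19})
Op 3: UPDATE b=20 (pending; pending now {b=20})
Op 4: UPDATE c=22 (pending; pending now {b=20, c=22})
Op 5: ROLLBACK: discarded pending ['b', 'c']; in_txn=False
Op 6: UPDATE d=5 (auto-commit; committed d=5)
Op 7: UPDATE c=25 (auto-commit; committed c=25)
Op 8: BEGIN: in_txn=True, pending={}
Op 9: UPDATE d=7 (pending; pending now {d=7})
ROLLBACK at op 5 discards: ['b', 'c']

Answer: b c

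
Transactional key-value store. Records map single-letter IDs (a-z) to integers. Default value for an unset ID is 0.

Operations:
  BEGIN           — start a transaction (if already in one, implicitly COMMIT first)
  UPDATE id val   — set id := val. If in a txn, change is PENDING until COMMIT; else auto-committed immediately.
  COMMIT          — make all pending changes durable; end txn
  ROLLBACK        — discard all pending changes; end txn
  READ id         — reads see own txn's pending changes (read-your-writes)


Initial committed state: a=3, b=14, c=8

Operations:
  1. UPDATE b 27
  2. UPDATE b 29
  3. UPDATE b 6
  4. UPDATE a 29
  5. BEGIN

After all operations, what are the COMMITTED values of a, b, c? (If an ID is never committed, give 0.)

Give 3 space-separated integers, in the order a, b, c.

Initial committed: {a=3, b=14, c=8}
Op 1: UPDATE b=27 (auto-commit; committed b=27)
Op 2: UPDATE b=29 (auto-commit; committed b=29)
Op 3: UPDATE b=6 (auto-commit; committed b=6)
Op 4: UPDATE a=29 (auto-commit; committed a=29)
Op 5: BEGIN: in_txn=True, pending={}
Final committed: {a=29, b=6, c=8}

Answer: 29 6 8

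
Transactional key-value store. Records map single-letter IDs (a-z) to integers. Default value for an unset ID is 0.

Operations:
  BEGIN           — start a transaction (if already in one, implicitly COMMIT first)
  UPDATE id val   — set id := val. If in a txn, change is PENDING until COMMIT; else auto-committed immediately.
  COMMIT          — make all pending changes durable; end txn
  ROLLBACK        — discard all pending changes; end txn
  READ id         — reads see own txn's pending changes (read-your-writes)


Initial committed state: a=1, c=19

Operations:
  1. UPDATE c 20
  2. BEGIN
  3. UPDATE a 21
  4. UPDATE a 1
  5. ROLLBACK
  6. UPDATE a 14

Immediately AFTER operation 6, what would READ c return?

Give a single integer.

Initial committed: {a=1, c=19}
Op 1: UPDATE c=20 (auto-commit; committed c=20)
Op 2: BEGIN: in_txn=True, pending={}
Op 3: UPDATE a=21 (pending; pending now {a=21})
Op 4: UPDATE a=1 (pending; pending now {a=1})
Op 5: ROLLBACK: discarded pending ['a']; in_txn=False
Op 6: UPDATE a=14 (auto-commit; committed a=14)
After op 6: visible(c) = 20 (pending={}, committed={a=14, c=20})

Answer: 20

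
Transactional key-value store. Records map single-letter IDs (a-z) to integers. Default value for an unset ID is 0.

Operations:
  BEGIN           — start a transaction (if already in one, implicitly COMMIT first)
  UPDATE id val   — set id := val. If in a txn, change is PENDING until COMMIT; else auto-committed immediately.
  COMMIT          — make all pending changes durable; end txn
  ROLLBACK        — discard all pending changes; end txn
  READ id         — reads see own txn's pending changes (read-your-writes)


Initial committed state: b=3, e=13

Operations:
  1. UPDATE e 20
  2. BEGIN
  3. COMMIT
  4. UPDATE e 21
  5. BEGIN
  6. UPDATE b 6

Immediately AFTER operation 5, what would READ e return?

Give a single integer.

Answer: 21

Derivation:
Initial committed: {b=3, e=13}
Op 1: UPDATE e=20 (auto-commit; committed e=20)
Op 2: BEGIN: in_txn=True, pending={}
Op 3: COMMIT: merged [] into committed; committed now {b=3, e=20}
Op 4: UPDATE e=21 (auto-commit; committed e=21)
Op 5: BEGIN: in_txn=True, pending={}
After op 5: visible(e) = 21 (pending={}, committed={b=3, e=21})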